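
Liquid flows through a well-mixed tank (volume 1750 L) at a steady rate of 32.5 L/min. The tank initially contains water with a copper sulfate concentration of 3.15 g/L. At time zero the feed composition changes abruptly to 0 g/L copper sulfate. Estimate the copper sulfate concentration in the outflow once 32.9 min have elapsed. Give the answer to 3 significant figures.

1.71 g/L

Accumulation = in − out for the solute gives V dC/dt = Q(C_in − C).
Time constant τ = V/Q = 1750/32.5 = 53.846 min.
C approaches C_in exponentially: C(t) = C_in + (C₀ − C_in) e^(−t/τ).
C(32.9) = 0 + (3.15 − 0)·e^(−32.9/53.846) = 0 + (3.1500)·0.54281 = 1.7098 g/L.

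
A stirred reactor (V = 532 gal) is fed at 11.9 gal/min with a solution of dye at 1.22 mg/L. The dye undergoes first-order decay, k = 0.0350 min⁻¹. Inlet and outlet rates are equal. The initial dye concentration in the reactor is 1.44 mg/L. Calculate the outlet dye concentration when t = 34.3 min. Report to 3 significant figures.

0.610 mg/L

Species balance: V dC/dt = Q C_in − Q C − k V C.
dC/dt = (Q/V) C_in − (Q/V + k) C; effective rate a = Q/V + k = 0.022368 + 0.0350 = 0.057368 min⁻¹.
C_ss = Q C_in/(Q + kV) = 0.47569 mg/L; C(t) = C_ss + (C₀ − C_ss) e^(−a t).
C(34.3) = 0.47569 + (0.96431)·e^(−0.057368·34.3) = 0.47569 + (0.96431)·0.13977 = 0.61047 mg/L.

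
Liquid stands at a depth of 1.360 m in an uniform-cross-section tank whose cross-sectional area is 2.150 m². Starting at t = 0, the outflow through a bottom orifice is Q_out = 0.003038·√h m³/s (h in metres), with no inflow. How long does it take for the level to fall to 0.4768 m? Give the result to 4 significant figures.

673.3 s

With no inflow, A dh/dt = −0.003038 √h.
∫ h^(−1/2) dh = −(0.003038/A) ∫ dt, giving 2√h = 2√h₀ − (0.003038/A) t.
t = 2A(√h₀ − √h)/0.003038 = 2·2.150·(√1.360 − √0.4768)/0.003038
  = 4.30000 × (1.16619 − 0.690507) / 0.003038 = 673.284 s.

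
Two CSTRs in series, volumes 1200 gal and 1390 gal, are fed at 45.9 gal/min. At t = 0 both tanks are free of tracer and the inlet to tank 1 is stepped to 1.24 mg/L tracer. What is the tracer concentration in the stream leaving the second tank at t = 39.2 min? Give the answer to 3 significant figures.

Species balance on tank i: dCᵢ/dt = (Cᵢ₋₁ − Cᵢ)/τᵢ with τᵢ = Vᵢ/Q.
τ₁ = 1200/45.9 = 26.144 min; τ₂ = 1390/45.9 = 30.283 min.
Solving the cascade with C₁(0)=C₂(0)=0 gives C₂(t) = C_in[1 − (τ₁ e^(−t/τ₁) − τ₂ e^(−t/τ₂))/(τ₁ − τ₂)].
At t = 39.2: e^(−t/τ₁) = 0.22326, e^(−t/τ₂) = 0.27405.
C₂ = 1.24·[1 − (26.144·0.22326 − 30.283·0.27405)/(-4.1394)] = 1.24·0.40520 = 0.50245 mg/L.

0.502 mg/L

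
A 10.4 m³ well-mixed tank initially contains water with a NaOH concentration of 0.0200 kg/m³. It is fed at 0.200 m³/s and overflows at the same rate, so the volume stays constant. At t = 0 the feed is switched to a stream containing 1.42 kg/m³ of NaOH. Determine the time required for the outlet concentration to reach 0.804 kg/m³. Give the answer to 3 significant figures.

42.7 s

Species balance: V dC/dt = Q(C_in − C) ⇒ τ = V/Q = 52.000 s.
C(t) = C_in + (C₀ − C_in) e^(−t/τ). Set C = 0.804 and solve for t:
e^(−t/τ) = (C − C_in)/(C₀ − C_in) = (0.804 − 1.42)/(0.0200 − 1.42) = 0.44000
t = −τ ln(…) = 52.000 × 0.82098 = 42.691 s.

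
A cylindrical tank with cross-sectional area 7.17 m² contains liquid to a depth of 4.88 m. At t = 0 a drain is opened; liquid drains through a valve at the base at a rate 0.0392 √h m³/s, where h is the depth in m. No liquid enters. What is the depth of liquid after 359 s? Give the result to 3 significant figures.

A dh/dt = −Q_out = −0.0392 √h.
This is separable: 2 d(√h)/dt = −0.0392/A, so √h = √h₀ − (0.0392/(2A)) t.
√h = √4.88 − 0.0392·359/(2·7.17) = 2.2091 − 0.98137 = 1.2277.
h = 1.2277² = 1.5073 m.

1.51 m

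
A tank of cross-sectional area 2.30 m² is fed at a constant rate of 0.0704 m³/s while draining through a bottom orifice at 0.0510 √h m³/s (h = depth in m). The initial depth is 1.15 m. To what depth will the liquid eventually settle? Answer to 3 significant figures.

Level balance: A dh/dt = 0.0704 − 0.0510 √h. Setting dh/dt = 0:
Q_in = 0.0510 √h_ss ⇒ √h_ss = 0.0704/0.0510 = 1.3804.
h_ss = 1.3804² = 1.9055 m. (Since h₀ = 1.15 m < h_ss, the level will rise toward this value.)

1.91 m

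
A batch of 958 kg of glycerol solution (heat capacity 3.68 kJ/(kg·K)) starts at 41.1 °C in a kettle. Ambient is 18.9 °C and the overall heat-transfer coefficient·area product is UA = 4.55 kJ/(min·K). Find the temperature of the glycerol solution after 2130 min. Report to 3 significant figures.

First-law balance (no shaft work): M c_p dT/dt = −UA(T − T_amb).
dT/dt = (T_ss − T)/τ with T_ss = T_amb = 18.900 °C, τ = M c_p/UA = 958·3.68/4.55 = 774.82 min.
This is linear first-order; T(t) = T_ss + (T₀ − T_ss) e^(−t/τ).
T(2130) = 18.900 + (22.200)·0.063991 = 20.321 °C.

20.3 °C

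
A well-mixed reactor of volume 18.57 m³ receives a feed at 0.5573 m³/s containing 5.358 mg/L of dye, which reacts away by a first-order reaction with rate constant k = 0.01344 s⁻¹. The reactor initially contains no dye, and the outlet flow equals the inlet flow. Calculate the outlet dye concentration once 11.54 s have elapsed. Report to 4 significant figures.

1.459 mg/L

Accumulation = in − out − consumed: V dC/dt = Q C_in − Q C − k V C.
This is linear with rate a = Q/V + k = 0.0434508 s⁻¹.
C_ss = Q C_in/(Q + kV) = 3.70069 mg/L; C(t) = C_ss + (C₀ − C_ss) e^(−a t).
C(11.54) = 3.70069 + (-3.70069)·e^(−0.0434508·11.54) = 3.70069 + (-3.70069)·0.605669 = 1.45930 mg/L.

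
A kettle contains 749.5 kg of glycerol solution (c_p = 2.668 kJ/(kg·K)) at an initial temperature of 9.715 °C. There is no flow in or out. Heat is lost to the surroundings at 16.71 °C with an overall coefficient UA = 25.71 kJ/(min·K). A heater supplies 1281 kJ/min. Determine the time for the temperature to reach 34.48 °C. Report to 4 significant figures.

M c_p dT/dt = −UA(T − T_amb) + Q̇.
τ = M c_p/UA = 77.7778 min; T_ss = T_amb + Q̇/UA = 16.71 + 1281/25.71 = 66.5350 °C.
T(t) = T_ss + (T₀ − T_ss)e^(−t/τ); set T = 34.48:
t = −τ ln[(T − T_ss)/(T₀ − T_ss)] = −77.7778 · ln(0.564150) = 44.5228 min.

44.52 min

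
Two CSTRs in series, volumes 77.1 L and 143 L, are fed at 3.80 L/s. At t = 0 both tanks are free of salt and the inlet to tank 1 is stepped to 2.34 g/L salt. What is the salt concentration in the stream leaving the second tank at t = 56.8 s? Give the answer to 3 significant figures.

1.38 g/L

Time constants: τᵢ = Vᵢ/Q for each well-mixed tank.
τ₁ = 77.1/3.80 = 20.289 s; τ₂ = 143/3.80 = 37.632 s.
Tank 1: C₁ = C_in(1 − e^(−t/τ₁)). Tank 2 (τ₁ ≠ τ₂): C₂ = C_in[1 − (τ₁ e^(−t/τ₁) − τ₂ e^(−t/τ₂))/(τ₁ − τ₂)].
At t = 56.8: e^(−t/τ₁) = 0.060842, e^(−t/τ₂) = 0.22105.
C₂ = 2.34·[1 − (20.289·0.060842 − 37.632·0.22105)/(-17.342)] = 2.34·0.59152 = 1.3841 g/L.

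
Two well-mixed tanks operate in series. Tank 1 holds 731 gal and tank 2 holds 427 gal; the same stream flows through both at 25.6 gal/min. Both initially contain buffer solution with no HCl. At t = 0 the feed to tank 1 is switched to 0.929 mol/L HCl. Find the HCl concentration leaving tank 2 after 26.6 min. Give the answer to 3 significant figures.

0.314 mol/L

Each tank obeys Vᵢ dCᵢ/dt = Q(Cᵢ₋₁ − Cᵢ), so τᵢ = Vᵢ/Q.
τ₁ = 731/25.6 = 28.555 min; τ₂ = 427/25.6 = 16.680 min.
Tank 1: C₁ = C_in(1 − e^(−t/τ₁)). Tank 2 (τ₁ ≠ τ₂): C₂ = C_in[1 − (τ₁ e^(−t/τ₁) − τ₂ e^(−t/τ₂))/(τ₁ − τ₂)].
At t = 26.6: e^(−t/τ₁) = 0.39394, e^(−t/τ₂) = 0.20296.
C₂ = 0.929·[1 − (28.555·0.39394 − 16.680·0.20296)/(11.875)] = 0.929·0.33780 = 0.31381 mol/L.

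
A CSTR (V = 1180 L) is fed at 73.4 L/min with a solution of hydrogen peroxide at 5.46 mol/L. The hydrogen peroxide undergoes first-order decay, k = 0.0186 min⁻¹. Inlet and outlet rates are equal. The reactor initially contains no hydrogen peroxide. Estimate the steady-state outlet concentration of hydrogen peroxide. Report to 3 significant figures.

Species balance: V dC/dt = Q C_in − Q C − k V C.
Steady state (dC/dt = 0): C_ss = Q C_in/(Q + kV) = C_in/(1 + kV/Q).
C_ss = 73.4·5.46/(73.4 + 0.0186·1180) = 400.76/95.348 = 4.2032 mol/L.

4.20 mol/L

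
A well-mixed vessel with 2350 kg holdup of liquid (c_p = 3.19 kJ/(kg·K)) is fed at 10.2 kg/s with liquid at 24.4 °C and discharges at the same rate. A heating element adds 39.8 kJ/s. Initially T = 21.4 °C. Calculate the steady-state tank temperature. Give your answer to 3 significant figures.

Unsteady energy balance on the tank contents: M c_p dT/dt = ṁ c_p (T_in − T) + 39.8.
At steady state dT/dt = 0 ⇒ T_ss = T_in + Q̇/(ṁ c_p) = 24.4 + 39.8/(10.2·3.19) = 25.623 °C.

25.6 °C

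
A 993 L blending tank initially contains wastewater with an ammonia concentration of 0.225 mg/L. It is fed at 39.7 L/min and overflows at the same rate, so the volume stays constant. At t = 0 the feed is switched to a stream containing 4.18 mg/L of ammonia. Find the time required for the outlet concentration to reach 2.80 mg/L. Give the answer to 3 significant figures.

26.3 min

Accumulation = in − out for the solute gives V dC/dt = Q(C_in − C), so τ = V/Q = 25.013 min.
C(t) = C_in + (C₀ − C_in) e^(−t/τ). Set C = 2.80 and solve for t:
e^(−t/τ) = (C − C_in)/(C₀ − C_in) = (2.80 − 4.18)/(0.225 − 4.18) = 0.34893
t = −τ ln(…) = 25.013 × 1.0529 = 26.336 min.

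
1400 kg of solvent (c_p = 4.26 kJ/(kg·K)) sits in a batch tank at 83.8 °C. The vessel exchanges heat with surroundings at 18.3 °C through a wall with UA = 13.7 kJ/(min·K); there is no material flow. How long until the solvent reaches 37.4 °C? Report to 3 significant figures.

Lumped-capacitance energy balance: M c_p dT/dt = UA(T_amb − T).
τ = M c_p/UA = 435.33 min; T_ss = T_amb = 18.300 °C.
T(t) = T_ss + (T₀ − T_ss)e^(−t/τ); set T = 37.4:
t = −τ ln[(T − T_ss)/(T₀ − T_ss)] = −435.33 · ln(0.29160) = 536.48 min.

536 min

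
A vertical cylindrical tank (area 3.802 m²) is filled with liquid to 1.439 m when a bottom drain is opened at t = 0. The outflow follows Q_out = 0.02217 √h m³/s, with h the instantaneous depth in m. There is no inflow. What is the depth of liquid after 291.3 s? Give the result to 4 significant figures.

Mass balance (ρ constant): A dh/dt = −0.02217 √h.
Separate and integrate: 2(√h − √h₀) = −(0.02217/A) t.
√h = √1.439 − 0.02217·291.3/(2·3.802) = 1.19958 − 0.849306 = 0.350278.
h = 0.350278² = 0.122694 m.

0.1227 m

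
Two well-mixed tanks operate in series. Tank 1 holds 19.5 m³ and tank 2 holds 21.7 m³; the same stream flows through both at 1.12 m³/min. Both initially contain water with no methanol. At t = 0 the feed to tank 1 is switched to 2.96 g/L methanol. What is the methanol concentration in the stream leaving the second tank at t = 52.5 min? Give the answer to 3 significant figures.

2.30 g/L

Each tank obeys Vᵢ dCᵢ/dt = Q(Cᵢ₋₁ − Cᵢ), so τᵢ = Vᵢ/Q.
τ₁ = 19.5/1.12 = 17.411 min; τ₂ = 21.7/1.12 = 19.375 min.
Tank 1: C₁ = C_in(1 − e^(−t/τ₁)). Tank 2 (τ₁ ≠ τ₂): C₂ = C_in[1 − (τ₁ e^(−t/τ₁) − τ₂ e^(−t/τ₂))/(τ₁ − τ₂)].
At t = 52.5: e^(−t/τ₁) = 0.049027, e^(−t/τ₂) = 0.066558.
C₂ = 2.96·[1 − (17.411·0.049027 − 19.375·0.066558)/(-1.9643)] = 2.96·0.77805 = 2.3030 g/L.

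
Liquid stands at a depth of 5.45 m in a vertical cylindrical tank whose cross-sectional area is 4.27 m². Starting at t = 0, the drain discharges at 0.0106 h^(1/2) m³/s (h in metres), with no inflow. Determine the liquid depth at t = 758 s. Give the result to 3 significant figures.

1.94 m

Volume balance on the tank: A dh/dt = −0.0106 √h.
Separate and integrate: 2(√h − √h₀) = −(0.0106/A) t.
√h = √5.45 − 0.0106·758/(2·4.27) = 2.3345 − 0.94084 = 1.3937.
h = 1.3937² = 1.9423 m.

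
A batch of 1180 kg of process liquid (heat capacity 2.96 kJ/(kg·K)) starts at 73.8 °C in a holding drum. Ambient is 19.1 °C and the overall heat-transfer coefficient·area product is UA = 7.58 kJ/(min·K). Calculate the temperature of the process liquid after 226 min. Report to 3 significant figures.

Unsteady energy balance on the tank contents: M c_p dT/dt = −UA(T − T_amb).
dT/dt = (T_ss − T)/τ with T_ss = T_amb = 19.100 °C, τ = M c_p/UA = 1180·2.96/7.58 = 460.79 min.
This is linear first-order; T(t) = T_ss + (T₀ − T_ss) e^(−t/τ).
T(226) = 19.100 + (54.700)·0.61234 = 52.595 °C.

52.6 °C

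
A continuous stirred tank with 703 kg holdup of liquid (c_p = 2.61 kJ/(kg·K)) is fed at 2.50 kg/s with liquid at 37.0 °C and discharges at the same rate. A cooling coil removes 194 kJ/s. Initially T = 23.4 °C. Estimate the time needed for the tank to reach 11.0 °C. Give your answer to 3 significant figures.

412 s

Heat balance on the well-mixed liquid: M c_p dT/dt = ṁ c_p (T_in − T) − 194.
τ = M/ṁ = 281.20 s; T_ss = T_in − Q̇/(ṁ c_p) = 7.2682 °C.
T(t) = T_ss + (T₀ − T_ss) e^(−t/τ). Set T = 11.0:
e^(−t/τ) = (11.0 − 7.2682)/(23.4 − 7.2682) = 0.23133
t = −281.20 · ln(0.23133) = 411.65 s.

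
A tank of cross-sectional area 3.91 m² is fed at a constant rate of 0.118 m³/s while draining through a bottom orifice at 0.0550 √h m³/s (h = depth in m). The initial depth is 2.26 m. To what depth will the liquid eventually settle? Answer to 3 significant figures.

A dh/dt = Q_in − 0.0550 √h. Steady state requires inflow = outflow:
Q_in = 0.0550 √h_ss ⇒ √h_ss = 0.118/0.0550 = 2.1455.
h_ss = 2.1455² = 4.6030 m. (Since h₀ = 2.26 m < h_ss, the level will rise toward this value.)

4.60 m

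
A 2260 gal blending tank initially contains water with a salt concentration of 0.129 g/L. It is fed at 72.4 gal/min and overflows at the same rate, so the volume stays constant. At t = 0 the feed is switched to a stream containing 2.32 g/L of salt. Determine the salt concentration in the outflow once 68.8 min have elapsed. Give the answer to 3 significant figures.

2.08 g/L

Accumulation = in − out for the solute gives V dC/dt = Q(C_in − C).
Time constant τ = V/Q = 2260/72.4 = 31.215 min.
Solution: C(t) = C_in + (C₀ − C_in) e^(−t/τ).
C(68.8) = 2.32 + (0.129 − 2.32)·e^(−68.8/31.215) = 2.32 + (-2.1910)·0.11036 = 2.0782 g/L.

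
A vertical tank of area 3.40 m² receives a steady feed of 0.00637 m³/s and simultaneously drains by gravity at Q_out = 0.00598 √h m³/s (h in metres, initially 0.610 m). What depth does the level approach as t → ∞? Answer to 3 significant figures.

1.13 m

Level balance: A dh/dt = 0.00637 − 0.00598 √h. Setting dh/dt = 0:
Q_in = 0.00598 √h_ss ⇒ √h_ss = 0.00637/0.00598 = 1.0652.
h_ss = 1.0652² = 1.1347 m. (Since h₀ = 0.610 m < h_ss, the level will rise toward this value.)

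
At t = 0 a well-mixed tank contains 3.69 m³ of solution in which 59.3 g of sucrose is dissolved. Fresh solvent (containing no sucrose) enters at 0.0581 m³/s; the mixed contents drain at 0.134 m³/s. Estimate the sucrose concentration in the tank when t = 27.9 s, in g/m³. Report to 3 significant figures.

8.36 g/m³

Let m(t) be the amount of sucrose. Volume: V(t) = V₀ + (Q_in − Q_out) t = 3.69 − 0.075900 t; V(27.9) = 1.5724 m³.
Solute balance: dm/dt = 0 − Q_out C = −Q_out m/V(t).
Separate: dm/m = −Q_out dt/V(t) ⇒ ln(m/m₀) = −(Q_out/(Q_in−Q_out)) ln(V/V₀).
m = m₀ (V₀/V)^(Q_out/(Q_in−Q_out)) = 59.3 × (3.69/1.5724)^(-1.7655) = 13.152 g.
C = m/V = 13.152/1.5724 = 8.3646 g/m³.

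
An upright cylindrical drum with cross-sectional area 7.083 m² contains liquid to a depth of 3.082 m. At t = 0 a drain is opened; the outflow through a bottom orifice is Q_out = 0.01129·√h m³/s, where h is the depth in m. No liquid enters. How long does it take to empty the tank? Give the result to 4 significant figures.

Unsteady balance on liquid volume: A dh/dt = −0.01129 √h.
∫ h^(−1/2) dh = −(0.01129/A) ∫ dt, giving 2√h = 2√h₀ − (0.01129/A) t.
Tank is empty when √h = 0: t_empty = 2A√h₀/0.01129.
t_empty = 2·7.083·√3.082/0.01129 = 14.1660·1.75556/0.01129 = 2202.77 s.

2203 s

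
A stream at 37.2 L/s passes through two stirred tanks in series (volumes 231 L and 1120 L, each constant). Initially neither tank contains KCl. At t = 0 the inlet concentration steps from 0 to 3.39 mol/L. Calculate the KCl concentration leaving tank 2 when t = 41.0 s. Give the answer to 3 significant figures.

2.30 mol/L

Species balance on tank i: dCᵢ/dt = (Cᵢ₋₁ − Cᵢ)/τᵢ with τᵢ = Vᵢ/Q.
τ₁ = 231/37.2 = 6.2097 s; τ₂ = 1120/37.2 = 30.108 s.
Solving the cascade with C₁(0)=C₂(0)=0 gives C₂(t) = C_in[1 − (τ₁ e^(−t/τ₁) − τ₂ e^(−t/τ₂))/(τ₁ − τ₂)].
At t = 41.0: e^(−t/τ₁) = 0.0013568, e^(−t/τ₂) = 0.25620.
C₂ = 3.39·[1 − (6.2097·0.0013568 − 30.108·0.25620)/(-23.898)] = 3.39·0.67758 = 2.2970 mol/L.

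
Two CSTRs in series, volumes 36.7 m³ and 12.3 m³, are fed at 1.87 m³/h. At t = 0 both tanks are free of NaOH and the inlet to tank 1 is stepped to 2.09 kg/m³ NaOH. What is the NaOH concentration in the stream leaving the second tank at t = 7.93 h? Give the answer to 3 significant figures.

Species balance on tank i: dCᵢ/dt = (Cᵢ₋₁ − Cᵢ)/τᵢ with τᵢ = Vᵢ/Q.
τ₁ = 36.7/1.87 = 19.626 h; τ₂ = 12.3/1.87 = 6.5775 h.
Tank 1: C₁ = C_in(1 − e^(−t/τ₁)). Tank 2 (τ₁ ≠ τ₂): C₂ = C_in[1 − (τ₁ e^(−t/τ₁) − τ₂ e^(−t/τ₂))/(τ₁ − τ₂)].
At t = 7.93: e^(−t/τ₁) = 0.66760, e^(−t/τ₂) = 0.29951.
C₂ = 2.09·[1 − (19.626·0.66760 − 6.5775·0.29951)/(13.048)] = 2.09·0.14684 = 0.30690 kg/m³.

0.307 kg/m³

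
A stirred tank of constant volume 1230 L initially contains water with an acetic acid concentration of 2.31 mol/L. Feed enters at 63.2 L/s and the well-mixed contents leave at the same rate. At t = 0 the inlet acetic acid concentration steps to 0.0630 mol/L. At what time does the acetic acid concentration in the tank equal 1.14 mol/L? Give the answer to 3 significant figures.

14.3 s

Accumulation = in − out for the solute gives V dC/dt = Q(C_in − C), so τ = V/Q = 19.462 s.
C(t) = C_in + (C₀ − C_in) e^(−t/τ). Set C = 1.14 and solve for t:
e^(−t/τ) = (C − C_in)/(C₀ − C_in) = (1.14 − 0.0630)/(2.31 − 0.0630) = 0.47931
t = −τ ln(…) = 19.462 × 0.73542 = 14.313 s.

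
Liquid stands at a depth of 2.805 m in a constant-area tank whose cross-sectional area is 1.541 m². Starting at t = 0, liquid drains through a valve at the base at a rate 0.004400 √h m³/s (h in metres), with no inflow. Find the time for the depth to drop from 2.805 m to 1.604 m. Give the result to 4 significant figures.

286.0 s

Unsteady balance on liquid volume: A dh/dt = −0.004400 √h.
∫ h^(−1/2) dh = −(0.004400/A) ∫ dt, giving 2√h = 2√h₀ − (0.004400/A) t.
t = 2A(√h₀ − √h)/0.004400 = 2·1.541·(√2.805 − √1.604)/0.004400
  = 3.08200 × (1.67481 − 1.26649) / 0.004400 = 286.011 s.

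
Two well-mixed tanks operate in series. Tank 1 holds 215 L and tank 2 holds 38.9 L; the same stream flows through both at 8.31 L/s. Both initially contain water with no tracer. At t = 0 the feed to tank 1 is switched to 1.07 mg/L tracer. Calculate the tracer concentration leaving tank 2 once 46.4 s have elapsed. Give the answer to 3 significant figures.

0.853 mg/L

Time constants: τᵢ = Vᵢ/Q for each well-mixed tank.
τ₁ = 215/8.31 = 25.872 s; τ₂ = 38.9/8.31 = 4.6811 s.
Solving the cascade with C₁(0)=C₂(0)=0 gives C₂(t) = C_in[1 − (τ₁ e^(−t/τ₁) − τ₂ e^(−t/τ₂))/(τ₁ − τ₂)].
At t = 46.4: e^(−t/τ₁) = 0.16639, e^(−t/τ₂) = 4.9567e-05.
C₂ = 1.07·[1 − (25.872·0.16639 − 4.6811·4.9567e-05)/(21.191)] = 1.07·0.79686 = 0.85264 mg/L.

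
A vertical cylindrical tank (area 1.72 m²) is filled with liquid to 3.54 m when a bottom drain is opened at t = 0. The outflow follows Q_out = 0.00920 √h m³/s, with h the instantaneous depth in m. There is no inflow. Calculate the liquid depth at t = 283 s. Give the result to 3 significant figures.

1.26 m

Accumulation of liquid (constant cross-section A): A dh/dt = −0.00920 √h.
Separate and integrate: 2(√h − √h₀) = −(0.00920/A) t.
√h = √3.54 − 0.00920·283/(2·1.72) = 1.8815 − 0.75686 = 1.1246.
h = 1.1246² = 1.2648 m.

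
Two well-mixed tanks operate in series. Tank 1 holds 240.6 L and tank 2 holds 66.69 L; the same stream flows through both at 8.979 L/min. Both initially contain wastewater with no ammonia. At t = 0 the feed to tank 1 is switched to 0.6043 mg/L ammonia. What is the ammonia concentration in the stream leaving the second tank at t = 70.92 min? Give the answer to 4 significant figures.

Each tank obeys Vᵢ dCᵢ/dt = Q(Cᵢ₋₁ − Cᵢ), so τᵢ = Vᵢ/Q.
τ₁ = 240.6/8.979 = 26.7959 min; τ₂ = 66.69/8.979 = 7.42733 min.
Solving the cascade with C₁(0)=C₂(0)=0 gives C₂(t) = C_in[1 − (τ₁ e^(−t/τ₁) − τ₂ e^(−t/τ₂))/(τ₁ − τ₂)].
At t = 70.92: e^(−t/τ₁) = 0.0708863, e^(−t/τ₂) = 7.13068e-05.
C₂ = 0.6043·[1 − (26.7959·0.0708863 − 7.42733·7.13068e-05)/(19.3685)] = 0.6043·0.901958 = 0.545053 mg/L.

0.5451 mg/L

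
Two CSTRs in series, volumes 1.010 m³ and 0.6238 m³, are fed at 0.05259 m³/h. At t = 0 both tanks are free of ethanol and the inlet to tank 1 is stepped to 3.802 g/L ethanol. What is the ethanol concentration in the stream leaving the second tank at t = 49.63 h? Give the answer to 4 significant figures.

Time constants: τᵢ = Vᵢ/Q for each well-mixed tank.
τ₁ = 1.010/0.05259 = 19.2052 h; τ₂ = 0.6238/0.05259 = 11.8616 h.
Tank 1: C₁ = C_in(1 − e^(−t/τ₁)). Tank 2 (τ₁ ≠ τ₂): C₂ = C_in[1 − (τ₁ e^(−t/τ₁) − τ₂ e^(−t/τ₂))/(τ₁ − τ₂)].
At t = 49.63: e^(−t/τ₁) = 0.0754564, e^(−t/τ₂) = 0.0152359.
C₂ = 3.802·[1 − (19.2052·0.0754564 − 11.8616·0.0152359)/(7.34360)] = 3.802·0.827274 = 3.14530 g/L.

3.145 g/L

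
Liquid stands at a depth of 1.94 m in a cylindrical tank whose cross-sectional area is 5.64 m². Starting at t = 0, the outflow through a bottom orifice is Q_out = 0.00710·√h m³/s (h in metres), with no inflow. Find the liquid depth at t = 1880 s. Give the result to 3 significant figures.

A dh/dt = −Q_out = −0.00710 √h.
∫ h^(−1/2) dh = −(0.00710/A) ∫ dt, giving 2√h = 2√h₀ − (0.00710/A) t.
√h = √1.94 − 0.00710·1880/(2·5.64) = 1.3928 − 1.1833 = 0.20951.
h = 0.20951² = 0.043893 m.

0.0439 m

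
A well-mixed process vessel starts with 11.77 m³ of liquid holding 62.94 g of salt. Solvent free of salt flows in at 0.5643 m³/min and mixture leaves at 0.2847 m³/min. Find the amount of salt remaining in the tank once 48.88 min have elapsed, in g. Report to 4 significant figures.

Total volume: dV/dt = Q_in − Q_out = 0.279600 m³/min, so V(t) = 11.77 + 0.279600 t and V(48.88) = 25.4368 m³.
Solute balance: dm/dt = 0 − Q_out C = −Q_out m/V(t).
Separate: dm/m = −Q_out dt/V(t) ⇒ ln(m/m₀) = −(Q_out/(Q_in−Q_out)) ln(V/V₀).
m = m₀ (V₀/V)^(Q_out/(Q_in−Q_out)) = 62.94 × (11.77/25.4368)^(1.01824) = 28.7167 g.

28.72 g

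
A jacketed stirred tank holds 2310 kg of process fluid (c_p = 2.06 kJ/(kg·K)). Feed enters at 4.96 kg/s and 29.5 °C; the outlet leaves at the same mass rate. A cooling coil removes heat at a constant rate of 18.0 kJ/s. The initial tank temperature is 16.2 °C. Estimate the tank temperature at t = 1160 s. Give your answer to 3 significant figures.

26.8 °C

Heat balance on the well-mixed liquid: M c_p dT/dt = ṁ c_p (T_in − T) − 18.0.
τ = M/ṁ = 465.73 s; T_ss = T_in − Q̇/(ṁ c_p) = 29.5 − 18.0/(4.96·2.06) = 27.738 °C.
Integrating: T(t) = T_ss + (T₀ − T_ss) e^(−t/τ).
T(1160) = 27.738 + (-11.538)·e^(−1160/465.73) = 27.738 + (-11.538)·0.082849 = 26.782 °C.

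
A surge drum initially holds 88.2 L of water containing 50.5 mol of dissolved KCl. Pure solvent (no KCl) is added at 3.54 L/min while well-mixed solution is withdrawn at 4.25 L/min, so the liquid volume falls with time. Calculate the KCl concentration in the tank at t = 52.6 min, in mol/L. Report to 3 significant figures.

Total volume: dV/dt = Q_in − Q_out = -0.71000 L/min, so V(t) = 88.2 − 0.71000 t and V(52.6) = 50.854 L.
Species balance (pure solvent in): dm/dt = −Q_out · m/V(t).
dm/m = −Q_out dt/(V₀ − 0.71000 t); integrating gives ln(m/m₀) = −(Q_out/(Q_in−Q_out)) ln(V/V₀).
m = m₀ (V₀/V)^(Q_out/(Q_in−Q_out)) = 50.5 × (88.2/50.854)^(-5.9859) = 1.8698 mol.
C = m/V = 1.8698/50.854 = 0.036768 mol/L.

0.0368 mol/L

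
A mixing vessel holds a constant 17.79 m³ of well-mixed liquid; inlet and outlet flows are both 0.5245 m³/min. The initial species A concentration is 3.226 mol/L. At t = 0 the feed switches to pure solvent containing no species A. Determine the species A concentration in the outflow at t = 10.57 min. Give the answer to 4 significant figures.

Transient balance on the dissolved component: V dC/dt = Q(C_in − C).
Time constant τ = V/Q = 17.79/0.5245 = 33.9180 min.
This is linear first-order; C(t) = C_in + (C₀ − C_in) e^(−t/τ).
C(10.57) = 0 + (3.226 − 0)·e^(−10.57/33.9180) = 0 + (3.22600)·0.732250 = 2.36224 mol/L.

2.362 mol/L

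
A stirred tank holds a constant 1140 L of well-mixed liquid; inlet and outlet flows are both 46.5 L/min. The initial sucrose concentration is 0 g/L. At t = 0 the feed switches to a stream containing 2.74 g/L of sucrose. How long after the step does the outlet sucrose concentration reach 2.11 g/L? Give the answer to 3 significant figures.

Species balance: V dC/dt = Q(C_in − C) ⇒ τ = V/Q = 24.516 min.
C(t) = C_in + (C₀ − C_in) e^(−t/τ). Set C = 2.11 and solve for t:
e^(−t/τ) = (C − C_in)/(C₀ − C_in) = (2.11 − 2.74)/(0 − 2.74) = 0.22993
t = −τ ln(…) = 24.516 × 1.4700 = 36.039 min.

36.0 min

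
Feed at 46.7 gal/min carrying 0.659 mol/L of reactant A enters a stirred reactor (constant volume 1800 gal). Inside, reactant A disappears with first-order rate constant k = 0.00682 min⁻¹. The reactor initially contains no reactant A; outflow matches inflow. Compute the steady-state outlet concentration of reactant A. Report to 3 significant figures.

Accumulation = in − out − consumed: V dC/dt = Q C_in − Q C − k V C.
Steady state (dC/dt = 0): C_ss = Q C_in/(Q + kV) = C_in/(1 + kV/Q).
C_ss = 46.7·0.659/(46.7 + 0.00682·1800) = 30.775/58.976 = 0.52183 mol/L.

0.522 mol/L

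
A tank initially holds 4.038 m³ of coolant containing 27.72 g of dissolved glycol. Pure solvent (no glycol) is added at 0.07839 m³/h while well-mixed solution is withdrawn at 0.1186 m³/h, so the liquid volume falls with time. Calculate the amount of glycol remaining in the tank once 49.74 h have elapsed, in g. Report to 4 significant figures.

3.689 g

Total volume: dV/dt = Q_in − Q_out = -0.0402100 m³/h, so V(t) = 4.038 − 0.0402100 t and V(49.74) = 2.03795 m³.
No glycol enters, so dm/dt = −Q_out · (m/V).
dm/m = −Q_out dt/(V₀ − 0.0402100 t); integrating gives ln(m/m₀) = −(Q_out/(Q_in−Q_out)) ln(V/V₀).
m = m₀ (V₀/V)^(Q_out/(Q_in−Q_out)) = 27.72 × (4.038/2.03795)^(-2.94952) = 3.68868 g.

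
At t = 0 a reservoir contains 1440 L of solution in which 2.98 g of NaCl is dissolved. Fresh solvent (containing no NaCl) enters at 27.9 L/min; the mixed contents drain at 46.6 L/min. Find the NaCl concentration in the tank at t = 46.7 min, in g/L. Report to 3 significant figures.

Let m(t) be the amount of NaCl. Volume: V(t) = V₀ + (Q_in − Q_out) t = 1440 − 18.700 t; V(46.7) = 566.71 L.
Species balance (pure solvent in): dm/dt = −Q_out · m/V(t).
Separate: dm/m = −Q_out dt/V(t) ⇒ ln(m/m₀) = −(Q_out/(Q_in−Q_out)) ln(V/V₀).
m = m₀ (V₀/V)^(Q_out/(Q_in−Q_out)) = 2.98 × (1440/566.71)^(-2.4920) = 0.29172 g.
C = m/V = 0.29172/566.71 = 0.00051475 g/L.

0.000515 g/L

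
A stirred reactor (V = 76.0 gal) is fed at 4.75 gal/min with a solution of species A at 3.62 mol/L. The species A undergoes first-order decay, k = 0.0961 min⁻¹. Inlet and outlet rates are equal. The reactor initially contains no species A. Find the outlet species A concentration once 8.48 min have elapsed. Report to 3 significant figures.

Accumulation = in − out − consumed: V dC/dt = Q C_in − Q C − k V C.
This is linear with rate a = Q/V + k = 0.15860 min⁻¹.
C_ss = Q C_in/(Q + kV) = 1.4265 mol/L; C(t) = C_ss + (C₀ − C_ss) e^(−a t).
C(8.48) = 1.4265 + (-1.4265)·e^(−0.15860·8.48) = 1.4265 + (-1.4265)·0.26056 = 1.0548 mol/L.

1.05 mol/L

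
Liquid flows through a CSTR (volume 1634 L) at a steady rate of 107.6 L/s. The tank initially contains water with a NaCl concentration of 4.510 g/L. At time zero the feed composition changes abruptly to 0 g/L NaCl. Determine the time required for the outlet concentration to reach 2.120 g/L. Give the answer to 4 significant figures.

11.46 s

Unsteady species balance (constant V, well mixed): V dC/dt = Q(C_in − C), so τ = V/Q = 15.1859 s.
C(t) = C_in + (C₀ − C_in) e^(−t/τ). Set C = 2.120 and solve for t:
e^(−t/τ) = (C − C_in)/(C₀ − C_in) = (2.120 − 0)/(4.510 − 0) = 0.470067
t = −τ ln(…) = 15.1859 × 0.754881 = 11.4635 s.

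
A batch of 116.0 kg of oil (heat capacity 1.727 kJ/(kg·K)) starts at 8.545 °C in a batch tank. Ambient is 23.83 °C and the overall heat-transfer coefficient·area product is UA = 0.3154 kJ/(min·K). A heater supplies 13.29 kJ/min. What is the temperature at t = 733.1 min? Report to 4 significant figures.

47.86 °C

M c_p dT/dt = −UA(T − T_amb) + Q̇.
dT/dt = (T_ss − T)/τ with T_ss = T_amb + Q̇/UA = 23.83 + 13.29/0.3154 = 65.9670 °C, τ = M c_p/UA = 116.0·1.727/0.3154 = 635.168 min.
This is linear first-order; T(t) = T_ss + (T₀ − T_ss) e^(−t/τ).
T(733.1) = 65.9670 + (-57.4220)·0.315315 = 47.8610 °C.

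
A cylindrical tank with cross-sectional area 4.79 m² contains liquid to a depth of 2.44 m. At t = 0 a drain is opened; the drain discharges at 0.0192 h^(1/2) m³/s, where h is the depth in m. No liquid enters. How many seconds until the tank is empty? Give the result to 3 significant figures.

A dh/dt = −Q_out = −0.0192 √h.
This is separable: 2 d(√h)/dt = −0.0192/A, so √h = √h₀ − (0.0192/(2A)) t.
Tank is empty when √h = 0: t_empty = 2A√h₀/0.0192.
t_empty = 2·4.79·√2.44/0.0192 = 9.5800·1.5620/0.0192 = 779.40 s.

779 s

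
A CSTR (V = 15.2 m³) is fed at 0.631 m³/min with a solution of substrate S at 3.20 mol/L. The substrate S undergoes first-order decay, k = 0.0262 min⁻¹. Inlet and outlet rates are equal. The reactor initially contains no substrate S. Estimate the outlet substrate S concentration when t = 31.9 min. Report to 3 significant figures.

Accumulation = in − out − consumed: V dC/dt = Q C_in − Q C − k V C.
dC/dt = (Q/V) C_in − (Q/V + k) C; effective rate a = Q/V + k = 0.041513 + 0.0262 = 0.067713 min⁻¹.
C_ss = Q C_in/(Q + kV) = 1.9618 mol/L; C(t) = C_ss + (C₀ − C_ss) e^(−a t).
C(31.9) = 1.9618 + (-1.9618)·e^(−0.067713·31.9) = 1.9618 + (-1.9618)·0.11532 = 1.7356 mol/L.

1.74 mol/L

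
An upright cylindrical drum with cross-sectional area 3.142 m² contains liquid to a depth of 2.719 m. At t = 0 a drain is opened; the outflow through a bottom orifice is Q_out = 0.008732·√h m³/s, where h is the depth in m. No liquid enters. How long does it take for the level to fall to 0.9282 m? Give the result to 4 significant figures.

493.3 s

Accumulation of liquid (constant cross-section A): A dh/dt = −0.008732 √h.
Separate and integrate: 2(√h − √h₀) = −(0.008732/A) t.
t = 2A(√h₀ − √h)/0.008732 = 2·3.142·(√2.719 − √0.9282)/0.008732
  = 6.28400 × (1.64894 − 0.963431) / 0.008732 = 493.327 s.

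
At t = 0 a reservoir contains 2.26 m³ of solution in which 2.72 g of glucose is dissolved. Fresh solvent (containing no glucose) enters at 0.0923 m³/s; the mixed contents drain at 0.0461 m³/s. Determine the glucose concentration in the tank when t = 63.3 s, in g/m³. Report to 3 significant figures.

0.229 g/m³

Let m(t) be the amount of glucose. Volume: V(t) = V₀ + (Q_in − Q_out) t = 2.26 + 0.046200 t; V(63.3) = 5.1845 m³.
Solute balance: dm/dt = 0 − Q_out C = −Q_out m/V(t).
Separate: dm/m = −Q_out dt/V(t) ⇒ ln(m/m₀) = −(Q_out/(Q_in−Q_out)) ln(V/V₀).
m = m₀ (V₀/V)^(Q_out/(Q_in−Q_out)) = 2.72 × (2.26/5.1845)^(0.99784) = 1.1878 g.
C = m/V = 1.1878/5.1845 = 0.22911 g/m³.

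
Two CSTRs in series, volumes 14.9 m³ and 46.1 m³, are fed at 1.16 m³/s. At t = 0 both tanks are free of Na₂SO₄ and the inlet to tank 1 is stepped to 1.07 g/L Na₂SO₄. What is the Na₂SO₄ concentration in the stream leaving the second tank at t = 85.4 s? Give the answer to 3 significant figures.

0.886 g/L

Species balance on tank i: dCᵢ/dt = (Cᵢ₋₁ − Cᵢ)/τᵢ with τᵢ = Vᵢ/Q.
τ₁ = 14.9/1.16 = 12.845 s; τ₂ = 46.1/1.16 = 39.741 s.
Solving the cascade with C₁(0)=C₂(0)=0 gives C₂(t) = C_in[1 − (τ₁ e^(−t/τ₁) − τ₂ e^(−t/τ₂))/(τ₁ − τ₂)].
At t = 85.4: e^(−t/τ₁) = 0.0012958, e^(−t/τ₂) = 0.11661.
C₂ = 1.07·[1 − (12.845·0.0012958 − 39.741·0.11661)/(-26.897)] = 1.07·0.82832 = 0.88630 g/L.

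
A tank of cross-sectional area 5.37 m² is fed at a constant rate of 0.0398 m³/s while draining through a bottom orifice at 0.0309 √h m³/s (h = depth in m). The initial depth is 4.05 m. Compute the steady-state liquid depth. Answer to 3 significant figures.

1.66 m

Level balance: A dh/dt = 0.0398 − 0.0309 √h. Setting dh/dt = 0:
Q_in = 0.0309 √h_ss ⇒ √h_ss = 0.0398/0.0309 = 1.2880.
h_ss = 1.2880² = 1.6590 m. (Since h₀ = 4.05 m > h_ss, the level will fall toward this value.)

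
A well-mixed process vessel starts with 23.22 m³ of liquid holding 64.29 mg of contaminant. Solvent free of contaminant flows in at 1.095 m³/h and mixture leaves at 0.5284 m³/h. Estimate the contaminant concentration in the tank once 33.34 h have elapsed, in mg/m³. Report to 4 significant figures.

0.8763 mg/m³

Total volume: dV/dt = Q_in − Q_out = 0.566600 m³/h, so V(t) = 23.22 + 0.566600 t and V(33.34) = 42.1104 m³.
Solute balance: dm/dt = 0 − Q_out C = −Q_out m/V(t).
Separate: dm/m = −Q_out dt/V(t) ⇒ ln(m/m₀) = −(Q_out/(Q_in−Q_out)) ln(V/V₀).
m = m₀ (V₀/V)^(Q_out/(Q_in−Q_out)) = 64.29 × (23.22/42.1104)^(0.932580) = 36.9016 mg.
C = m/V = 36.9016/42.1104 = 0.876306 mg/m³.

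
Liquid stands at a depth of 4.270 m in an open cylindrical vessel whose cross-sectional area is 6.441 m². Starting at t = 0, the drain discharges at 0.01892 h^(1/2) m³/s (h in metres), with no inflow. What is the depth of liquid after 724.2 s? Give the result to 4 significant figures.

1.006 m

With no inflow, A dh/dt = −0.01892 √h.
Separate and integrate: 2(√h − √h₀) = −(0.01892/A) t.
√h = √4.270 − 0.01892·724.2/(2·6.441) = 2.06640 − 1.06364 = 1.00275.
h = 1.00275² = 1.00551 m.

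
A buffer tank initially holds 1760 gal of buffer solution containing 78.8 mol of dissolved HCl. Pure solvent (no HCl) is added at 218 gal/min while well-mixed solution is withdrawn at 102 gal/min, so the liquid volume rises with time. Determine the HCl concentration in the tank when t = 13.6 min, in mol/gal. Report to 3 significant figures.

0.0134 mol/gal

Let m(t) be the amount of HCl. Volume: V(t) = V₀ + (Q_in − Q_out) t = 1760 + 116.00 t; V(13.6) = 3337.6 gal.
Species balance (pure solvent in): dm/dt = −Q_out · m/V(t).
dm/m = −Q_out dt/(V₀ + 116.00 t); integrating gives ln(m/m₀) = −(Q_out/(Q_in−Q_out)) ln(V/V₀).
m = m₀ (V₀/V)^(Q_out/(Q_in−Q_out)) = 78.8 × (1760/3337.6)^(0.87931) = 44.890 mol.
C = m/V = 44.890/3337.6 = 0.013450 mol/gal.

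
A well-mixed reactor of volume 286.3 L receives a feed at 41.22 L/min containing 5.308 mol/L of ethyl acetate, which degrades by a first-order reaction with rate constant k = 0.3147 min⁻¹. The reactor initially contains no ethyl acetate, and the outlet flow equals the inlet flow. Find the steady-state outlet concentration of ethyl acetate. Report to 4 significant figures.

1.666 mol/L

Accumulation = in − out − consumed: V dC/dt = Q C_in − Q C − k V C.
At steady state: 0 = Q C_in − (Q + kV) C_ss, so C_ss = Q C_in/(Q + kV).
C_ss = 41.22·5.308/(41.22 + 0.3147·286.3) = 218.796/131.319 = 1.66614 mol/L.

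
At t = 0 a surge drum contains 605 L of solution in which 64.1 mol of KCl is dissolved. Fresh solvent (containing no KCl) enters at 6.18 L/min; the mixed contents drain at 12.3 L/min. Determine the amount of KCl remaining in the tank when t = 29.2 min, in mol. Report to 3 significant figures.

Let m(t) be the amount of KCl. Volume: V(t) = V₀ + (Q_in − Q_out) t = 605 − 6.1200 t; V(29.2) = 426.30 L.
Solute balance: dm/dt = 0 − Q_out C = −Q_out m/V(t).
Separate: dm/m = −Q_out dt/V(t) ⇒ ln(m/m₀) = −(Q_out/(Q_in−Q_out)) ln(V/V₀).
m = m₀ (V₀/V)^(Q_out/(Q_in−Q_out)) = 64.1 × (605/426.30)^(-2.0098) = 31.716 mol.

31.7 mol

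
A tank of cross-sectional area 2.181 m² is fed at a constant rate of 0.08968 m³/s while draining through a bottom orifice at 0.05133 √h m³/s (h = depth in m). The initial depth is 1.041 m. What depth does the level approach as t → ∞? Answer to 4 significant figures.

3.052 m

Mass balance (ρ constant): A dh/dt = Q_in − 0.05133 √h. At steady state dh/dt = 0:
Q_in = 0.05133 √h_ss ⇒ √h_ss = 0.08968/0.05133 = 1.74713.
h_ss = 1.74713² = 3.05245 m. (Since h₀ = 1.041 m < h_ss, the level will rise toward this value.)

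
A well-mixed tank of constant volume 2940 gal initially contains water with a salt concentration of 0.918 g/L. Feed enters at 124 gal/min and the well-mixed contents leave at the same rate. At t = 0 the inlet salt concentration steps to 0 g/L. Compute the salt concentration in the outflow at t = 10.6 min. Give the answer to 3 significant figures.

Species balance on the tank: V dC/dt = Q(C_in − C).
So dC/dt = (C_in − C)/τ with τ = V/Q = 2940/124 = 23.710 min.
This is linear first-order; C(t) = C_in + (C₀ − C_in) e^(−t/τ).
C(10.6) = 0 + (0.918 − 0)·e^(−10.6/23.710) = 0 + (0.91800)·0.63950 = 0.58706 g/L.

0.587 g/L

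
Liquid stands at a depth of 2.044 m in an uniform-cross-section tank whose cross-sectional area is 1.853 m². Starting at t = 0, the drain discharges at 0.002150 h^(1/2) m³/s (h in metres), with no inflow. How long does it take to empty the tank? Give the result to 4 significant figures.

With no inflow, A dh/dt = −0.002150 √h.
Separate and integrate: 2(√h − √h₀) = −(0.002150/A) t.
Tank is empty when √h = 0: t_empty = 2A√h₀/0.002150.
t_empty = 2·1.853·√2.044/0.002150 = 3.70600·1.42969/0.002150 = 2464.38 s.

2464 s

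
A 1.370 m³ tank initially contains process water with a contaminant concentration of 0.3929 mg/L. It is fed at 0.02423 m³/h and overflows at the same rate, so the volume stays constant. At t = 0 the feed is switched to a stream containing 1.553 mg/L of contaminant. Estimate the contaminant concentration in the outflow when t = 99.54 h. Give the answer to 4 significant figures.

Transient balance on the dissolved component: V dC/dt = Q(C_in − C).
So dC/dt = (C_in − C)/τ with τ = V/Q = 1.370/0.02423 = 56.5415 h.
C approaches C_in exponentially: C(t) = C_in + (C₀ − C_in) e^(−t/τ).
C(99.54) = 1.553 + (0.3929 − 1.553)·e^(−99.54/56.5415) = 1.553 + (-1.16010)·0.171963 = 1.35351 mg/L.

1.354 mg/L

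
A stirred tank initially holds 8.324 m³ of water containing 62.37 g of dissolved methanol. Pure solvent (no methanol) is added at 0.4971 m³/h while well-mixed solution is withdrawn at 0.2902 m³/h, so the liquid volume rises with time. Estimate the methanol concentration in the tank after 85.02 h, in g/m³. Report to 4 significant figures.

0.4894 g/m³

Let m(t) be the amount of methanol. Volume: V(t) = V₀ + (Q_in − Q_out) t = 8.324 + 0.206900 t; V(85.02) = 25.9146 m³.
No methanol enters, so dm/dt = −Q_out · (m/V).
Separate: dm/m = −Q_out dt/V(t) ⇒ ln(m/m₀) = −(Q_out/(Q_in−Q_out)) ln(V/V₀).
m = m₀ (V₀/V)^(Q_out/(Q_in−Q_out)) = 62.37 × (8.324/25.9146)^(1.40261) = 12.6821 g.
C = m/V = 12.6821/25.9146 = 0.489379 g/m³.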